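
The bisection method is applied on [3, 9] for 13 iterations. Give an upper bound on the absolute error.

Bisection error bound: |error| ≤ (b-a)/2^n
|error| ≤ (9 - 3)/2^13 = 6/2^13
|error| ≤ 0.0007324219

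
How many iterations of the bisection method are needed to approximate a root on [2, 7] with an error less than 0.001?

We need (b-a)/2^n ≤ 0.001
(7 - 2)/2^n ≤ 0.001
5/2^n ≤ 0.001
2^n ≥ 5000
n ≥ log₂(5000) = 12.29
n ≥ 13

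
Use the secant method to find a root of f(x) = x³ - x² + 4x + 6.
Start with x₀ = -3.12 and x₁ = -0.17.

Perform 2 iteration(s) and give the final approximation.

f(x) = x³ - x² + 4x + 6
x₀ = -3.12, x₁ = -0.17

Secant formula: x_{n+1} = x_n - f(x_n)(x_n - x_{n-1})/(f(x_n) - f(x_{n-1}))

Iteration 1:
  f(-3.120000) = -46.585728
  f(-0.170000) = 5.286187
  x_2 = -0.170000 - 5.286187×(-0.170000 - (-3.120000))/(5.286187 - (-46.585728))
       = -0.470630
Iteration 2:
  f(-0.170000) = 5.286187
  f(-0.470630) = 3.791747
  x_3 = -0.470630 - 3.791747×(-0.470630 - (-0.170000))/(3.791747 - 5.286187)
       = -1.233399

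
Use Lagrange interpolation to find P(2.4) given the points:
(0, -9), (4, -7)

Lagrange interpolation formula:
P(x) = Σ yᵢ × Lᵢ(x)
where Lᵢ(x) = Π_{j≠i} (x - xⱼ)/(xᵢ - xⱼ)

L_0(2.4) = (2.4 - 4)/(0 - 4) = 0.400000
L_1(2.4) = (2.4 - 0)/(4 - 0) = 0.600000

P(2.4) = (-9)×L_0(2.4) + (-7)×L_1(2.4)
P(2.4) = -7.800000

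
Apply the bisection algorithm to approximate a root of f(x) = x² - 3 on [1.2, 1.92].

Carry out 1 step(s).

f(x) = x² - 3
Initial interval: [1.2, 1.92]

Iteration 1:
  c_1 = (1.200000 + 1.920000)/2 = 1.560000
  f(c_1) = f(1.560000) = -0.566400
  f(a) × f(c) ≥ 0, new interval: [1.560000, 1.920000]

After 1 iteration(s), the approximation is c_1 = 1.560000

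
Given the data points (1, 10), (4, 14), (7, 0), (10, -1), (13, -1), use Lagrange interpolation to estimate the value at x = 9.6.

Lagrange interpolation formula:
P(x) = Σ yᵢ × Lᵢ(x)
where Lᵢ(x) = Π_{j≠i} (x - xⱼ)/(xᵢ - xⱼ)

L_0(9.6) = (9.6 - 4)/(1 - 4) × (9.6 - 7)/(1 - 7) × (9.6 - 10)/(1 - 10) × (9.6 - 13)/(1 - 13) = 0.010186
L_1(9.6) = (9.6 - 1)/(4 - 1) × (9.6 - 7)/(4 - 7) × (9.6 - 10)/(4 - 10) × (9.6 - 13)/(4 - 13) = -0.062571
L_2(9.6) = (9.6 - 1)/(7 - 1) × (9.6 - 4)/(7 - 4) × (9.6 - 10)/(7 - 10) × (9.6 - 13)/(7 - 13) = 0.202153
L_3(9.6) = (9.6 - 1)/(10 - 1) × (9.6 - 4)/(10 - 4) × (9.6 - 7)/(10 - 7) × (9.6 - 13)/(10 - 13) = 0.875997
L_4(9.6) = (9.6 - 1)/(13 - 1) × (9.6 - 4)/(13 - 4) × (9.6 - 7)/(13 - 7) × (9.6 - 10)/(13 - 10) = -0.025765

P(9.6) = 10×L_0(9.6) + 14×L_1(9.6) + 0×L_2(9.6) + (-1)×L_3(9.6) + (-1)×L_4(9.6)
P(9.6) = -1.624369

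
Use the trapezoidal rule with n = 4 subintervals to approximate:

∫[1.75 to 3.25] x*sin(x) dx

f(x) = x*sin(x)
a = 1.75, b = 3.25, n = 4
h = (b - a)/n = 0.375000

Trapezoidal rule: (h/2)[f(x₀) + 2f(x₁) + 2f(x₂) + ... + f(xₙ)]

x_0 = 1.7500, f(x_0) = 1.721975, coefficient = 1
x_1 = 2.1250, f(x_1) = 1.806930, coefficient = 2
x_2 = 2.5000, f(x_2) = 1.496180, coefficient = 2
x_3 = 2.8750, f(x_3) = 0.757407, coefficient = 2
x_4 = 3.2500, f(x_4) = -0.351634, coefficient = 1

I ≈ (0.375000/2) × 9.491376 = 1.779633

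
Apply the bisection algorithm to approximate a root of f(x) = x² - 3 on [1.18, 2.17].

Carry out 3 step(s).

f(x) = x² - 3
Initial interval: [1.18, 2.17]

Iteration 1:
  c_1 = (1.180000 + 2.170000)/2 = 1.675000
  f(c_1) = f(1.675000) = -0.194375
  f(a) × f(c) ≥ 0, new interval: [1.675000, 2.170000]
Iteration 2:
  c_2 = (1.675000 + 2.170000)/2 = 1.922500
  f(c_2) = f(1.922500) = 0.696006
  f(a) × f(c) < 0, new interval: [1.675000, 1.922500]
Iteration 3:
  c_3 = (1.675000 + 1.922500)/2 = 1.798750
  f(c_3) = f(1.798750) = 0.235502
  f(a) × f(c) < 0, new interval: [1.675000, 1.798750]

After 3 iteration(s), the approximation is c_3 = 1.798750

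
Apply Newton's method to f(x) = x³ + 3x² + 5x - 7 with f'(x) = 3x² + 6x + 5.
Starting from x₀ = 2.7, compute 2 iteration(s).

f(x) = x³ + 3x² + 5x - 7
f'(x) = 3x² + 6x + 5
x₀ = 2.7

Newton-Raphson formula: x_{n+1} = x_n - f(x_n)/f'(x_n)

Iteration 1:
  f(2.700000) = 48.053000
  f'(2.700000) = 43.070000
  x_1 = 2.700000 - 48.053000/43.070000 = 1.584305
Iteration 2:
  f(1.584305) = 12.428225
  f'(1.584305) = 22.035891
  x_2 = 1.584305 - 12.428225/22.035891 = 1.020305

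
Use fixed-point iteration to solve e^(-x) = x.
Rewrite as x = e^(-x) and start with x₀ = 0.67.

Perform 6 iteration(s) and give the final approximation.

Equation: e^(-x) = x
Fixed-point form: x = e^(-x)
x₀ = 0.67

x_1 = g(0.670000) = 0.511709
x_2 = g(0.511709) = 0.599470
x_3 = g(0.599470) = 0.549102
x_4 = g(0.549102) = 0.577468
x_5 = g(0.577468) = 0.561318
x_6 = g(0.561318) = 0.570457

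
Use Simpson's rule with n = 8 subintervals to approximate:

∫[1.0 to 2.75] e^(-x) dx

f(x) = e^(-x)
a = 1.0, b = 2.75, n = 8
h = (b - a)/n = 0.218750

Simpson's rule: (h/3)[f(x₀) + 4f(x₁) + 2f(x₂) + ... + f(xₙ)]

x_0 = 1.0000, f(x_0) = 0.367879, coefficient = 1
x_1 = 1.2188, f(x_1) = 0.295599, coefficient = 4
x_2 = 1.4375, f(x_2) = 0.237521, coefficient = 2
x_3 = 1.6562, f(x_3) = 0.190853, coefficient = 4
x_4 = 1.8750, f(x_4) = 0.153355, coefficient = 2
x_5 = 2.0938, f(x_5) = 0.123224, coefficient = 4
x_6 = 2.3125, f(x_6) = 0.099013, coefficient = 2
x_7 = 2.5312, f(x_7) = 0.079560, coefficient = 4
x_8 = 2.7500, f(x_8) = 0.063928, coefficient = 1

I ≈ (0.218750/3) × 4.168532 = 0.303955
Exact value: 0.303952
Error: 0.000004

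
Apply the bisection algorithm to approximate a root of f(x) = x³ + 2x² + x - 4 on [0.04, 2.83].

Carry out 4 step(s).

f(x) = x³ + 2x² + x - 4
Initial interval: [0.04, 2.83]

Iteration 1:
  c_1 = (0.040000 + 2.830000)/2 = 1.435000
  f(c_1) = f(1.435000) = 4.508438
  f(a) × f(c) < 0, new interval: [0.040000, 1.435000]
Iteration 2:
  c_2 = (0.040000 + 1.435000)/2 = 0.737500
  f(c_2) = f(0.737500) = -1.773557
  f(a) × f(c) ≥ 0, new interval: [0.737500, 1.435000]
Iteration 3:
  c_3 = (0.737500 + 1.435000)/2 = 1.086250
  f(c_3) = f(1.086250) = 0.727837
  f(a) × f(c) < 0, new interval: [0.737500, 1.086250]
Iteration 4:
  c_4 = (0.737500 + 1.086250)/2 = 0.911875
  f(c_4) = f(0.911875) = -0.666854
  f(a) × f(c) ≥ 0, new interval: [0.911875, 1.086250]

After 4 iteration(s), the approximation is c_4 = 0.911875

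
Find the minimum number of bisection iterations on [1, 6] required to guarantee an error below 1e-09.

We need (b-a)/2^n ≤ 1e-09
(6 - 1)/2^n ≤ 1e-09
5/2^n ≤ 1e-09
2^n ≥ 5000000000
n ≥ log₂(5000000000) = 32.22
n ≥ 33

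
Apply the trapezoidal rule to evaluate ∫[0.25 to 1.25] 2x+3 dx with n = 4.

f(x) = 2x+3
a = 0.25, b = 1.25, n = 4
h = (b - a)/n = 0.250000

Trapezoidal rule: (h/2)[f(x₀) + 2f(x₁) + 2f(x₂) + ... + f(xₙ)]

x_0 = 0.2500, f(x_0) = 3.500000, coefficient = 1
x_1 = 0.5000, f(x_1) = 4.000000, coefficient = 2
x_2 = 0.7500, f(x_2) = 4.500000, coefficient = 2
x_3 = 1.0000, f(x_3) = 5.000000, coefficient = 2
x_4 = 1.2500, f(x_4) = 5.500000, coefficient = 1

I ≈ (0.250000/2) × 36.000000 = 4.500000
Exact value: 4.500000
Error: 0.000000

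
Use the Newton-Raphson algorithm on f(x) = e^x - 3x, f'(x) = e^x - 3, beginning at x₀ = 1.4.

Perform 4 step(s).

f(x) = e^x - 3x
f'(x) = e^x - 3
x₀ = 1.4

Newton-Raphson formula: x_{n+1} = x_n - f(x_n)/f'(x_n)

Iteration 1:
  f(1.400000) = -0.144800
  f'(1.400000) = 1.055200
  x_1 = 1.400000 - (-0.144800)/1.055200 = 1.537225
Iteration 2:
  f(1.537225) = 0.039989
  f'(1.537225) = 1.651665
  x_2 = 1.537225 - 0.039989/1.651665 = 1.513014
Iteration 3:
  f(1.513014) = 0.001352
  f'(1.513014) = 1.540394
  x_3 = 1.513014 - 0.001352/1.540394 = 1.512136
Iteration 4:
  f(1.512136) = 0.000002
  f'(1.512136) = 1.536409
  x_4 = 1.512136 - 0.000002/1.536409 = 1.512135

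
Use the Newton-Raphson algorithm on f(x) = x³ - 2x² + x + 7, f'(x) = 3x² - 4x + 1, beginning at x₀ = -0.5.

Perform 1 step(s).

f(x) = x³ - 2x² + x + 7
f'(x) = 3x² - 4x + 1
x₀ = -0.5

Newton-Raphson formula: x_{n+1} = x_n - f(x_n)/f'(x_n)

Iteration 1:
  f(-0.500000) = 5.875000
  f'(-0.500000) = 3.750000
  x_1 = -0.500000 - 5.875000/3.750000 = -2.066667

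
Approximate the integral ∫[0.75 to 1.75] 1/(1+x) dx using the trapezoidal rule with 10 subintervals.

f(x) = 1/(1+x)
a = 0.75, b = 1.75, n = 10
h = (b - a)/n = 0.100000

Trapezoidal rule: (h/2)[f(x₀) + 2f(x₁) + 2f(x₂) + ... + f(xₙ)]

x_0 = 0.7500, f(x_0) = 0.571429, coefficient = 1
x_1 = 0.8500, f(x_1) = 0.540541, coefficient = 2
x_2 = 0.9500, f(x_2) = 0.512821, coefficient = 2
x_3 = 1.0500, f(x_3) = 0.487805, coefficient = 2
x_4 = 1.1500, f(x_4) = 0.465116, coefficient = 2
x_5 = 1.2500, f(x_5) = 0.444444, coefficient = 2
x_6 = 1.3500, f(x_6) = 0.425532, coefficient = 2
x_7 = 1.4500, f(x_7) = 0.408163, coefficient = 2
x_8 = 1.5500, f(x_8) = 0.392157, coefficient = 2
x_9 = 1.6500, f(x_9) = 0.377358, coefficient = 2
x_10 = 1.7500, f(x_10) = 0.363636, coefficient = 1

I ≈ (0.100000/2) × 9.042939 = 0.452147
Exact value: 0.451985
Error: 0.000162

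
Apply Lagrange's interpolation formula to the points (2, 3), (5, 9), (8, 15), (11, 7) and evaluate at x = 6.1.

Lagrange interpolation formula:
P(x) = Σ yᵢ × Lᵢ(x)
where Lᵢ(x) = Π_{j≠i} (x - xⱼ)/(xᵢ - xⱼ)

L_0(6.1) = (6.1 - 5)/(2 - 5) × (6.1 - 8)/(2 - 8) × (6.1 - 11)/(2 - 11) = -0.063216
L_1(6.1) = (6.1 - 2)/(5 - 2) × (6.1 - 8)/(5 - 8) × (6.1 - 11)/(5 - 11) = 0.706870
L_2(6.1) = (6.1 - 2)/(8 - 2) × (6.1 - 5)/(8 - 5) × (6.1 - 11)/(8 - 11) = 0.409241
L_3(6.1) = (6.1 - 2)/(11 - 2) × (6.1 - 5)/(11 - 5) × (6.1 - 8)/(11 - 8) = -0.052895

P(6.1) = 3×L_0(6.1) + 9×L_1(6.1) + 15×L_2(6.1) + 7×L_3(6.1)
P(6.1) = 11.940531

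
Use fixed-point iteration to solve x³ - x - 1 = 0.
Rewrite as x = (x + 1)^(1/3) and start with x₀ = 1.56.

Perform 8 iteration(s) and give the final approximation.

Equation: x³ - x - 1 = 0
Fixed-point form: x = (x + 1)^(1/3)
x₀ = 1.56

x_1 = g(1.560000) = 1.367981
x_2 = g(1.367981) = 1.332885
x_3 = g(1.332885) = 1.326267
x_4 = g(1.326267) = 1.325012
x_5 = g(1.325012) = 1.324774
x_6 = g(1.324774) = 1.324729
x_7 = g(1.324729) = 1.324720
x_8 = g(1.324720) = 1.324718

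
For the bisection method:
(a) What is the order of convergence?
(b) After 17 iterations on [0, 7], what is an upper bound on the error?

(a) Bisection has linear (order 1) convergence; the error is halved each step.

(b) Error bound = (b-a)/2^n = (7 - 0)/2^{17}
    = 7/2^{17}

(a) 1 (linear); (b) error ≤ 5.34e-05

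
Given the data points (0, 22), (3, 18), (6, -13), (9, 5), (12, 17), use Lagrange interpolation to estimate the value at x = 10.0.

Lagrange interpolation formula:
P(x) = Σ yᵢ × Lᵢ(x)
where Lᵢ(x) = Π_{j≠i} (x - xⱼ)/(xᵢ - xⱼ)

L_0(10.0) = (10.0 - 3)/(0 - 3) × (10.0 - 6)/(0 - 6) × (10.0 - 9)/(0 - 9) × (10.0 - 12)/(0 - 12) = -0.028807
L_1(10.0) = (10.0 - 0)/(3 - 0) × (10.0 - 6)/(3 - 6) × (10.0 - 9)/(3 - 9) × (10.0 - 12)/(3 - 12) = 0.164609
L_2(10.0) = (10.0 - 0)/(6 - 0) × (10.0 - 3)/(6 - 3) × (10.0 - 9)/(6 - 9) × (10.0 - 12)/(6 - 12) = -0.432099
L_3(10.0) = (10.0 - 0)/(9 - 0) × (10.0 - 3)/(9 - 3) × (10.0 - 6)/(9 - 6) × (10.0 - 12)/(9 - 12) = 1.152263
L_4(10.0) = (10.0 - 0)/(12 - 0) × (10.0 - 3)/(12 - 3) × (10.0 - 6)/(12 - 6) × (10.0 - 9)/(12 - 9) = 0.144033

P(10.0) = 22×L_0(10.0) + 18×L_1(10.0) + (-13)×L_2(10.0) + 5×L_3(10.0) + 17×L_4(10.0)
P(10.0) = 16.156379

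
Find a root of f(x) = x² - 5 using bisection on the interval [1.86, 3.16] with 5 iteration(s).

f(x) = x² - 5
Initial interval: [1.86, 3.16]

Iteration 1:
  c_1 = (1.860000 + 3.160000)/2 = 2.510000
  f(c_1) = f(2.510000) = 1.300100
  f(a) × f(c) < 0, new interval: [1.860000, 2.510000]
Iteration 2:
  c_2 = (1.860000 + 2.510000)/2 = 2.185000
  f(c_2) = f(2.185000) = -0.225775
  f(a) × f(c) ≥ 0, new interval: [2.185000, 2.510000]
Iteration 3:
  c_3 = (2.185000 + 2.510000)/2 = 2.347500
  f(c_3) = f(2.347500) = 0.510756
  f(a) × f(c) < 0, new interval: [2.185000, 2.347500]
Iteration 4:
  c_4 = (2.185000 + 2.347500)/2 = 2.266250
  f(c_4) = f(2.266250) = 0.135889
  f(a) × f(c) < 0, new interval: [2.185000, 2.266250]
Iteration 5:
  c_5 = (2.185000 + 2.266250)/2 = 2.225625
  f(c_5) = f(2.225625) = -0.046593
  f(a) × f(c) ≥ 0, new interval: [2.225625, 2.266250]

After 5 iteration(s), the approximation is c_5 = 2.225625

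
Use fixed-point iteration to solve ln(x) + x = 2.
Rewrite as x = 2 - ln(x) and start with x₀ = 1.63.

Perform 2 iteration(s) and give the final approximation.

Equation: ln(x) + x = 2
Fixed-point form: x = 2 - ln(x)
x₀ = 1.63

x_1 = g(1.630000) = 1.511420
x_2 = g(1.511420) = 1.586950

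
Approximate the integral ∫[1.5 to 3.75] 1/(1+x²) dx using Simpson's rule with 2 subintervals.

f(x) = 1/(1+x²)
a = 1.5, b = 3.75, n = 2
h = (b - a)/n = 1.125000

Simpson's rule: (h/3)[f(x₀) + 4f(x₁) + 2f(x₂) + ... + f(xₙ)]

x_0 = 1.5000, f(x_0) = 0.307692, coefficient = 1
x_1 = 2.6250, f(x_1) = 0.126733, coefficient = 4
x_2 = 3.7500, f(x_2) = 0.066390, coefficient = 1

I ≈ (1.125000/3) × 0.881013 = 0.330380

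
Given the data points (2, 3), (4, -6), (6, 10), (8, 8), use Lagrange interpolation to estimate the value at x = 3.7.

Lagrange interpolation formula:
P(x) = Σ yᵢ × Lᵢ(x)
where Lᵢ(x) = Π_{j≠i} (x - xⱼ)/(xᵢ - xⱼ)

L_0(3.7) = (3.7 - 4)/(2 - 4) × (3.7 - 6)/(2 - 6) × (3.7 - 8)/(2 - 8) = 0.061812
L_1(3.7) = (3.7 - 2)/(4 - 2) × (3.7 - 6)/(4 - 6) × (3.7 - 8)/(4 - 8) = 1.050812
L_2(3.7) = (3.7 - 2)/(6 - 2) × (3.7 - 4)/(6 - 4) × (3.7 - 8)/(6 - 8) = -0.137062
L_3(3.7) = (3.7 - 2)/(8 - 2) × (3.7 - 4)/(8 - 4) × (3.7 - 6)/(8 - 6) = 0.024437

P(3.7) = 3×L_0(3.7) + (-6)×L_1(3.7) + 10×L_2(3.7) + 8×L_3(3.7)
P(3.7) = -7.294562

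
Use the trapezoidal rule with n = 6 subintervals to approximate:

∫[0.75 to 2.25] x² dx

f(x) = x²
a = 0.75, b = 2.25, n = 6
h = (b - a)/n = 0.250000

Trapezoidal rule: (h/2)[f(x₀) + 2f(x₁) + 2f(x₂) + ... + f(xₙ)]

x_0 = 0.7500, f(x_0) = 0.562500, coefficient = 1
x_1 = 1.0000, f(x_1) = 1.000000, coefficient = 2
x_2 = 1.2500, f(x_2) = 1.562500, coefficient = 2
x_3 = 1.5000, f(x_3) = 2.250000, coefficient = 2
x_4 = 1.7500, f(x_4) = 3.062500, coefficient = 2
x_5 = 2.0000, f(x_5) = 4.000000, coefficient = 2
x_6 = 2.2500, f(x_6) = 5.062500, coefficient = 1

I ≈ (0.250000/2) × 29.375000 = 3.671875
Exact value: 3.656250
Error: 0.015625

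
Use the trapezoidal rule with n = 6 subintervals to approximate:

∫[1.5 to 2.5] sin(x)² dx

f(x) = sin(x)²
a = 1.5, b = 2.5, n = 6
h = (b - a)/n = 0.166667

Trapezoidal rule: (h/2)[f(x₀) + 2f(x₁) + 2f(x₂) + ... + f(xₙ)]

x_0 = 1.5000, f(x_0) = 0.994996, coefficient = 1
x_1 = 1.6667, f(x_1) = 0.990837, coefficient = 2
x_2 = 1.8333, f(x_2) = 0.932643, coefficient = 2
x_3 = 2.0000, f(x_3) = 0.826822, coefficient = 2
x_4 = 2.1667, f(x_4) = 0.685022, coefficient = 2
x_5 = 2.3333, f(x_5) = 0.522853, coefficient = 2
x_6 = 2.5000, f(x_6) = 0.358169, coefficient = 1

I ≈ (0.166667/2) × 9.269519 = 0.772460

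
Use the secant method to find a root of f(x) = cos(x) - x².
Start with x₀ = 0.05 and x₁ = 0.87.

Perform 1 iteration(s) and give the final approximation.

f(x) = cos(x) - x²
x₀ = 0.05, x₁ = 0.87

Secant formula: x_{n+1} = x_n - f(x_n)(x_n - x_{n-1})/(f(x_n) - f(x_{n-1}))

Iteration 1:
  f(0.050000) = 0.996250
  f(0.870000) = -0.112073
  x_2 = 0.870000 - (-0.112073)×(0.870000 - 0.050000)/(-0.112073 - 0.996250)
       = 0.787082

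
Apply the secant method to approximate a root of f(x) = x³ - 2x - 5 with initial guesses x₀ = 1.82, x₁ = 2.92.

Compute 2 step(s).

f(x) = x³ - 2x - 5
x₀ = 1.82, x₁ = 2.92

Secant formula: x_{n+1} = x_n - f(x_n)(x_n - x_{n-1})/(f(x_n) - f(x_{n-1}))

Iteration 1:
  f(1.820000) = -2.611432
  f(2.920000) = 14.057088
  x_2 = 2.920000 - 14.057088×(2.920000 - 1.820000)/(14.057088 - (-2.611432))
       = 1.992335
Iteration 2:
  f(2.920000) = 14.057088
  f(1.992335) = -1.076294
  x_3 = 1.992335 - (-1.076294)×(1.992335 - 2.920000)/(-1.076294 - 14.057088)
       = 2.058311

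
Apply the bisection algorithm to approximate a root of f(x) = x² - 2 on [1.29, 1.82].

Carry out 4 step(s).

f(x) = x² - 2
Initial interval: [1.29, 1.82]

Iteration 1:
  c_1 = (1.290000 + 1.820000)/2 = 1.555000
  f(c_1) = f(1.555000) = 0.418025
  f(a) × f(c) < 0, new interval: [1.290000, 1.555000]
Iteration 2:
  c_2 = (1.290000 + 1.555000)/2 = 1.422500
  f(c_2) = f(1.422500) = 0.023506
  f(a) × f(c) < 0, new interval: [1.290000, 1.422500]
Iteration 3:
  c_3 = (1.290000 + 1.422500)/2 = 1.356250
  f(c_3) = f(1.356250) = -0.160586
  f(a) × f(c) ≥ 0, new interval: [1.356250, 1.422500]
Iteration 4:
  c_4 = (1.356250 + 1.422500)/2 = 1.389375
  f(c_4) = f(1.389375) = -0.069637
  f(a) × f(c) ≥ 0, new interval: [1.389375, 1.422500]

After 4 iteration(s), the approximation is c_4 = 1.389375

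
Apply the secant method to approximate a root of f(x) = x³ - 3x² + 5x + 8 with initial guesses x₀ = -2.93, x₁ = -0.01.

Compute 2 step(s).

f(x) = x³ - 3x² + 5x + 8
x₀ = -2.93, x₁ = -0.01

Secant formula: x_{n+1} = x_n - f(x_n)(x_n - x_{n-1})/(f(x_n) - f(x_{n-1}))

Iteration 1:
  f(-2.930000) = -57.558457
  f(-0.010000) = 7.949699
  x_2 = -0.010000 - 7.949699×(-0.010000 - (-2.930000))/(7.949699 - (-57.558457))
       = -0.364355
Iteration 2:
  f(-0.010000) = 7.949699
  f(-0.364355) = 5.731594
  x_3 = -0.364355 - 5.731594×(-0.364355 - (-0.010000))/(5.731594 - 7.949699)
       = -1.280009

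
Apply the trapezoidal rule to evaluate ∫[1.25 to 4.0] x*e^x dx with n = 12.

f(x) = x*e^x
a = 1.25, b = 4.0, n = 12
h = (b - a)/n = 0.229167

Trapezoidal rule: (h/2)[f(x₀) + 2f(x₁) + 2f(x₂) + ... + f(xₙ)]

x_0 = 1.2500, f(x_0) = 4.362929, coefficient = 1
x_1 = 1.4792, f(x_1) = 6.492486, coefficient = 2
x_2 = 1.7083, f(x_2) = 9.429580, coefficient = 2
x_3 = 1.9375, f(x_3) = 13.448916, coefficient = 2
x_4 = 2.1667, f(x_4) = 18.913133, coefficient = 2
x_5 = 2.3958, f(x_5) = 26.299882, coefficient = 2
x_6 = 2.6250, f(x_6) = 36.237007, coefficient = 2
x_7 = 2.8542, f(x_7) = 49.548232, coefficient = 2
x_8 = 3.0833, f(x_8) = 67.312409, coefficient = 2
x_9 = 3.3125, f(x_9) = 90.940295, coefficient = 2
x_10 = 3.5417, f(x_10) = 122.273959, coefficient = 2
x_11 = 3.7708, f(x_11) = 163.715367, coefficient = 2
x_12 = 4.0000, f(x_12) = 218.392600, coefficient = 1

I ≈ (0.229167/2) × 1431.978061 = 164.080819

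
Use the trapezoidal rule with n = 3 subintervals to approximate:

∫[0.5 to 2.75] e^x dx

f(x) = e^x
a = 0.5, b = 2.75, n = 3
h = (b - a)/n = 0.750000

Trapezoidal rule: (h/2)[f(x₀) + 2f(x₁) + 2f(x₂) + ... + f(xₙ)]

x_0 = 0.5000, f(x_0) = 1.648721, coefficient = 1
x_1 = 1.2500, f(x_1) = 3.490343, coefficient = 2
x_2 = 2.0000, f(x_2) = 7.389056, coefficient = 2
x_3 = 2.7500, f(x_3) = 15.642632, coefficient = 1

I ≈ (0.750000/2) × 39.050151 = 14.643807
Exact value: 13.993911
Error: 0.649896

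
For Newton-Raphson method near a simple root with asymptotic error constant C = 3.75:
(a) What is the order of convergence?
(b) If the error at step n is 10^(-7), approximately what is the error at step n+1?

(a) Newton-Raphson has quadratic (order 2) convergence near simple roots.
    This means |e_{n+1}| ≈ C|e_n|².

(b) With |e_n| = 10^(-7) and C = 3.75:
    |e_{n+1}| ≈ 3.75 × (10^(-7))² = 3.75 × 10^(-14)

(a) 2 (quadratic); (b) |e_{n+1}| ≈ 3.750e-14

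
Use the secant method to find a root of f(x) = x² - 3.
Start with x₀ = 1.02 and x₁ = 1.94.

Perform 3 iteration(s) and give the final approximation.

f(x) = x² - 3
x₀ = 1.02, x₁ = 1.94

Secant formula: x_{n+1} = x_n - f(x_n)(x_n - x_{n-1})/(f(x_n) - f(x_{n-1}))

Iteration 1:
  f(1.020000) = -1.959600
  f(1.940000) = 0.763600
  x_2 = 1.940000 - 0.763600×(1.940000 - 1.020000)/(0.763600 - (-1.959600))
       = 1.682027
Iteration 2:
  f(1.940000) = 0.763600
  f(1.682027) = -0.170785
  x_3 = 1.682027 - (-0.170785)×(1.682027 - 1.940000)/(-0.170785 - 0.763600)
       = 1.729179
Iteration 3:
  f(1.682027) = -0.170785
  f(1.729179) = -0.009941
  x_4 = 1.729179 - (-0.009941)×(1.729179 - 1.682027)/(-0.009941 - (-0.170785))
       = 1.732093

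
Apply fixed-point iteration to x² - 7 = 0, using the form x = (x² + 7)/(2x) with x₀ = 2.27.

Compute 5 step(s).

Equation: x² - 7 = 0
Fixed-point form: x = (x² + 7)/(2x)
x₀ = 2.27

x_1 = g(2.270000) = 2.676850
x_2 = g(2.676850) = 2.645932
x_3 = g(2.645932) = 2.645751
x_4 = g(2.645751) = 2.645751
x_5 = g(2.645751) = 2.645751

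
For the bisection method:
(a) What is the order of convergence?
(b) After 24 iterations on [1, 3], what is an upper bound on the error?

(a) Bisection has linear (order 1) convergence; the error is halved each step.

(b) Error bound = (b-a)/2^n = (3 - 1)/2^{24}
    = 2/2^{24}

(a) 1 (linear); (b) error ≤ 1.19e-07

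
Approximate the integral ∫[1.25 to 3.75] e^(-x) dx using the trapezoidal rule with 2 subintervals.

f(x) = e^(-x)
a = 1.25, b = 3.75, n = 2
h = (b - a)/n = 1.250000

Trapezoidal rule: (h/2)[f(x₀) + 2f(x₁) + 2f(x₂) + ... + f(xₙ)]

x_0 = 1.2500, f(x_0) = 0.286505, coefficient = 1
x_1 = 2.5000, f(x_1) = 0.082085, coefficient = 2
x_2 = 3.7500, f(x_2) = 0.023518, coefficient = 1

I ≈ (1.250000/2) × 0.474193 = 0.296370
Exact value: 0.262987
Error: 0.033383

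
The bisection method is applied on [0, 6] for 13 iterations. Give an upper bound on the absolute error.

Bisection error bound: |error| ≤ (b-a)/2^n
|error| ≤ (6 - 0)/2^13 = 6/2^13
|error| ≤ 0.0007324219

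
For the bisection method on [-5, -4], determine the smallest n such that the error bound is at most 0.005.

We need (b-a)/2^n ≤ 0.005
(-4 - (-5))/2^n ≤ 0.005
1/2^n ≤ 0.005
2^n ≥ 200
n ≥ log₂(200) = 7.64
n ≥ 8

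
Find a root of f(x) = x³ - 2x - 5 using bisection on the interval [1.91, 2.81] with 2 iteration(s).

f(x) = x³ - 2x - 5
Initial interval: [1.91, 2.81]

Iteration 1:
  c_1 = (1.910000 + 2.810000)/2 = 2.360000
  f(c_1) = f(2.360000) = 3.424256
  f(a) × f(c) < 0, new interval: [1.910000, 2.360000]
Iteration 2:
  c_2 = (1.910000 + 2.360000)/2 = 2.135000
  f(c_2) = f(2.135000) = 0.461810
  f(a) × f(c) < 0, new interval: [1.910000, 2.135000]

After 2 iteration(s), the approximation is c_2 = 2.135000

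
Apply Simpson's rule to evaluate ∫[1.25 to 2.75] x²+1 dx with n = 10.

f(x) = x²+1
a = 1.25, b = 2.75, n = 10
h = (b - a)/n = 0.150000

Simpson's rule: (h/3)[f(x₀) + 4f(x₁) + 2f(x₂) + ... + f(xₙ)]

x_0 = 1.2500, f(x_0) = 2.562500, coefficient = 1
x_1 = 1.4000, f(x_1) = 2.960000, coefficient = 4
x_2 = 1.5500, f(x_2) = 3.402500, coefficient = 2
x_3 = 1.7000, f(x_3) = 3.890000, coefficient = 4
x_4 = 1.8500, f(x_4) = 4.422500, coefficient = 2
x_5 = 2.0000, f(x_5) = 5.000000, coefficient = 4
x_6 = 2.1500, f(x_6) = 5.622500, coefficient = 2
x_7 = 2.3000, f(x_7) = 6.290000, coefficient = 4
x_8 = 2.4500, f(x_8) = 7.002500, coefficient = 2
x_9 = 2.6000, f(x_9) = 7.760000, coefficient = 4
x_10 = 2.7500, f(x_10) = 8.562500, coefficient = 1

I ≈ (0.150000/3) × 155.625000 = 7.781250
Exact value: 7.781250
Error: 0.000000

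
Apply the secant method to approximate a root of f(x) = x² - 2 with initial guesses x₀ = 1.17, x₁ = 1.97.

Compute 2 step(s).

f(x) = x² - 2
x₀ = 1.17, x₁ = 1.97

Secant formula: x_{n+1} = x_n - f(x_n)(x_n - x_{n-1})/(f(x_n) - f(x_{n-1}))

Iteration 1:
  f(1.170000) = -0.631100
  f(1.970000) = 1.880900
  x_2 = 1.970000 - 1.880900×(1.970000 - 1.170000)/(1.880900 - (-0.631100))
       = 1.370987
Iteration 2:
  f(1.970000) = 1.880900
  f(1.370987) = -0.120394
  x_3 = 1.370987 - (-0.120394)×(1.370987 - 1.970000)/(-0.120394 - 1.880900)
       = 1.407023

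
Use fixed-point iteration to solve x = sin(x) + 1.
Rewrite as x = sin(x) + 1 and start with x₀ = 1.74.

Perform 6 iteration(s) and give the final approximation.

Equation: x = sin(x) + 1
Fixed-point form: x = sin(x) + 1
x₀ = 1.74

x_1 = g(1.740000) = 1.985719
x_2 = g(1.985719) = 1.915147
x_3 = g(1.915147) = 1.941295
x_4 = g(1.941295) = 1.932147
x_5 = g(1.932147) = 1.935420
x_6 = g(1.935420) = 1.934258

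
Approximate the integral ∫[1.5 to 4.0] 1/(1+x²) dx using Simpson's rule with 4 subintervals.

f(x) = 1/(1+x²)
a = 1.5, b = 4.0, n = 4
h = (b - a)/n = 0.625000

Simpson's rule: (h/3)[f(x₀) + 4f(x₁) + 2f(x₂) + ... + f(xₙ)]

x_0 = 1.5000, f(x_0) = 0.307692, coefficient = 1
x_1 = 2.1250, f(x_1) = 0.181303, coefficient = 4
x_2 = 2.7500, f(x_2) = 0.116788, coefficient = 2
x_3 = 3.3750, f(x_3) = 0.080706, coefficient = 4
x_4 = 4.0000, f(x_4) = 0.058824, coefficient = 1

I ≈ (0.625000/3) × 1.648130 = 0.343360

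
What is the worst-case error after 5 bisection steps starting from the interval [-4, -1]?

Bisection error bound: |error| ≤ (b-a)/2^n
|error| ≤ (-1 - (-4))/2^5 = 3/2^5
|error| ≤ 0.0937500000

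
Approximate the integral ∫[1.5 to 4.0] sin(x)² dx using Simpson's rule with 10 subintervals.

f(x) = sin(x)²
a = 1.5, b = 4.0, n = 10
h = (b - a)/n = 0.250000

Simpson's rule: (h/3)[f(x₀) + 4f(x₁) + 2f(x₂) + ... + f(xₙ)]

x_0 = 1.5000, f(x_0) = 0.994996, coefficient = 1
x_1 = 1.7500, f(x_1) = 0.968228, coefficient = 4
x_2 = 2.0000, f(x_2) = 0.826822, coefficient = 2
x_3 = 2.2500, f(x_3) = 0.605398, coefficient = 4
x_4 = 2.5000, f(x_4) = 0.358169, coefficient = 2
x_5 = 2.7500, f(x_5) = 0.145665, coefficient = 4
x_6 = 3.0000, f(x_6) = 0.019915, coefficient = 2
x_7 = 3.2500, f(x_7) = 0.011706, coefficient = 4
x_8 = 3.5000, f(x_8) = 0.123049, coefficient = 2
x_9 = 3.7500, f(x_9) = 0.326682, coefficient = 4
x_10 = 4.0000, f(x_10) = 0.572750, coefficient = 1

I ≈ (0.250000/3) × 12.454375 = 1.037865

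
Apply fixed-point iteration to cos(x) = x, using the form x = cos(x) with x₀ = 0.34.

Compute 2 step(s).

Equation: cos(x) = x
Fixed-point form: x = cos(x)
x₀ = 0.34

x_1 = g(0.340000) = 0.942755
x_2 = g(0.942755) = 0.587561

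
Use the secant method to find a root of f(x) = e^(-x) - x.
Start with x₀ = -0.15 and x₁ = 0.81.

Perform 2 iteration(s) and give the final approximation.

f(x) = e^(-x) - x
x₀ = -0.15, x₁ = 0.81

Secant formula: x_{n+1} = x_n - f(x_n)(x_n - x_{n-1})/(f(x_n) - f(x_{n-1}))

Iteration 1:
  f(-0.150000) = 1.311834
  f(0.810000) = -0.365142
  x_2 = 0.810000 - (-0.365142)×(0.810000 - (-0.150000))/(-0.365142 - 1.311834)
       = 0.600971
Iteration 2:
  f(0.810000) = -0.365142
  f(0.600971) = -0.052692
  x_3 = 0.600971 - (-0.052692)×(0.600971 - 0.810000)/(-0.052692 - (-0.365142))
       = 0.565720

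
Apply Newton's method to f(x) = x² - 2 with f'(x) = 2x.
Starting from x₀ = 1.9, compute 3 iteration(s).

f(x) = x² - 2
f'(x) = 2x
x₀ = 1.9

Newton-Raphson formula: x_{n+1} = x_n - f(x_n)/f'(x_n)

Iteration 1:
  f(1.900000) = 1.610000
  f'(1.900000) = 3.800000
  x_1 = 1.900000 - 1.610000/3.800000 = 1.476316
Iteration 2:
  f(1.476316) = 0.179508
  f'(1.476316) = 2.952632
  x_2 = 1.476316 - 0.179508/2.952632 = 1.415520
Iteration 3:
  f(1.415520) = 0.003696
  f'(1.415520) = 2.831039
  x_3 = 1.415520 - 0.003696/2.831039 = 1.414214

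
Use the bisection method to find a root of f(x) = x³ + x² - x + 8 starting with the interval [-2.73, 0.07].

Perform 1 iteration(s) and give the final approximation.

f(x) = x³ + x² - x + 8
Initial interval: [-2.73, 0.07]

Iteration 1:
  c_1 = (-2.730000 + 0.070000)/2 = -1.330000
  f(c_1) = f(-1.330000) = 8.746263
  f(a) × f(c) < 0, new interval: [-2.730000, -1.330000]

After 1 iteration(s), the approximation is c_1 = -1.330000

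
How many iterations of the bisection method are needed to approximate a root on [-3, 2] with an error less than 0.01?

We need (b-a)/2^n ≤ 0.01
(2 - (-3))/2^n ≤ 0.01
5/2^n ≤ 0.01
2^n ≥ 500
n ≥ log₂(500) = 8.97
n ≥ 9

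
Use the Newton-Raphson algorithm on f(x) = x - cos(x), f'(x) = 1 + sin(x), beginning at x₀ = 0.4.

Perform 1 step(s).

f(x) = x - cos(x)
f'(x) = 1 + sin(x)
x₀ = 0.4

Newton-Raphson formula: x_{n+1} = x_n - f(x_n)/f'(x_n)

Iteration 1:
  f(0.400000) = -0.521061
  f'(0.400000) = 1.389418
  x_1 = 0.400000 - (-0.521061)/1.389418 = 0.775021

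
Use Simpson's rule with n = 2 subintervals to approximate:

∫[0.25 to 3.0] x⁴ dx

f(x) = x⁴
a = 0.25, b = 3.0, n = 2
h = (b - a)/n = 1.375000

Simpson's rule: (h/3)[f(x₀) + 4f(x₁) + 2f(x₂) + ... + f(xₙ)]

x_0 = 0.2500, f(x_0) = 0.003906, coefficient = 1
x_1 = 1.6250, f(x_1) = 6.972900, coefficient = 4
x_2 = 3.0000, f(x_2) = 81.000000, coefficient = 1

I ≈ (1.375000/3) × 108.895508 = 49.910441
Exact value: 48.599805
Error: 1.310636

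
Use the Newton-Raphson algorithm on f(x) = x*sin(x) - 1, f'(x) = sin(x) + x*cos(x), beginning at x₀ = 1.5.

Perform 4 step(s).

f(x) = x*sin(x) - 1
f'(x) = sin(x) + x*cos(x)
x₀ = 1.5

Newton-Raphson formula: x_{n+1} = x_n - f(x_n)/f'(x_n)

Iteration 1:
  f(1.500000) = 0.496242
  f'(1.500000) = 1.103601
  x_1 = 1.500000 - 0.496242/1.103601 = 1.050342
Iteration 2:
  f(1.050342) = -0.088730
  f'(1.050342) = 1.389902
  x_2 = 1.050342 - (-0.088730)/1.389902 = 1.114181
Iteration 3:
  f(1.114181) = 0.000033
  f'(1.114181) = 1.388807
  x_3 = 1.114181 - 0.000033/1.388807 = 1.114157
Iteration 4:
  f(1.114157) = 0.000000
  f'(1.114157) = 1.388809
  x_4 = 1.114157 - 0.000000/1.388809 = 1.114157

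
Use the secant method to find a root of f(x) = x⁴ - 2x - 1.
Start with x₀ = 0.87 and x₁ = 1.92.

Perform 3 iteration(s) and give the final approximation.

f(x) = x⁴ - 2x - 1
x₀ = 0.87, x₁ = 1.92

Secant formula: x_{n+1} = x_n - f(x_n)(x_n - x_{n-1})/(f(x_n) - f(x_{n-1}))

Iteration 1:
  f(0.870000) = -2.167102
  f(1.920000) = 8.749545
  x_2 = 1.920000 - 8.749545×(1.920000 - 0.870000)/(8.749545 - (-2.167102))
       = 1.078439
Iteration 2:
  f(1.920000) = 8.749545
  f(1.078439) = -1.804237
  x_3 = 1.078439 - (-1.804237)×(1.078439 - 1.920000)/(-1.804237 - 8.749545)
       = 1.222309
Iteration 3:
  f(1.078439) = -1.804237
  f(1.222309) = -1.212462
  x_4 = 1.222309 - (-1.212462)×(1.222309 - 1.078439)/(-1.212462 - (-1.804237))
       = 1.517079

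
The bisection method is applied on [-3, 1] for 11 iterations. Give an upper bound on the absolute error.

Bisection error bound: |error| ≤ (b-a)/2^n
|error| ≤ (1 - (-3))/2^11 = 4/2^11
|error| ≤ 0.0019531250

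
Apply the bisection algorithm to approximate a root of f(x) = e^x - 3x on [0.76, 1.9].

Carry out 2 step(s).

f(x) = e^x - 3x
Initial interval: [0.76, 1.9]

Iteration 1:
  c_1 = (0.760000 + 1.900000)/2 = 1.330000
  f(c_1) = f(1.330000) = -0.208957
  f(a) × f(c) ≥ 0, new interval: [1.330000, 1.900000]
Iteration 2:
  c_2 = (1.330000 + 1.900000)/2 = 1.615000
  f(c_2) = f(1.615000) = 0.182888
  f(a) × f(c) < 0, new interval: [1.330000, 1.615000]

After 2 iteration(s), the approximation is c_2 = 1.615000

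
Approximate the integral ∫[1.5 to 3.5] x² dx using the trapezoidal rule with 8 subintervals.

f(x) = x²
a = 1.5, b = 3.5, n = 8
h = (b - a)/n = 0.250000

Trapezoidal rule: (h/2)[f(x₀) + 2f(x₁) + 2f(x₂) + ... + f(xₙ)]

x_0 = 1.5000, f(x_0) = 2.250000, coefficient = 1
x_1 = 1.7500, f(x_1) = 3.062500, coefficient = 2
x_2 = 2.0000, f(x_2) = 4.000000, coefficient = 2
x_3 = 2.2500, f(x_3) = 5.062500, coefficient = 2
x_4 = 2.5000, f(x_4) = 6.250000, coefficient = 2
x_5 = 2.7500, f(x_5) = 7.562500, coefficient = 2
x_6 = 3.0000, f(x_6) = 9.000000, coefficient = 2
x_7 = 3.2500, f(x_7) = 10.562500, coefficient = 2
x_8 = 3.5000, f(x_8) = 12.250000, coefficient = 1

I ≈ (0.250000/2) × 105.500000 = 13.187500
Exact value: 13.166667
Error: 0.020833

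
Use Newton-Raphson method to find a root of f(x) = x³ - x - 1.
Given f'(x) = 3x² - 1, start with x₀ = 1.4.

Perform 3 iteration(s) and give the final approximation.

f(x) = x³ - x - 1
f'(x) = 3x² - 1
x₀ = 1.4

Newton-Raphson formula: x_{n+1} = x_n - f(x_n)/f'(x_n)

Iteration 1:
  f(1.400000) = 0.344000
  f'(1.400000) = 4.880000
  x_1 = 1.400000 - 0.344000/4.880000 = 1.329508
Iteration 2:
  f(1.329508) = 0.020520
  f'(1.329508) = 4.302776
  x_2 = 1.329508 - 0.020520/4.302776 = 1.324739
Iteration 3:
  f(1.324739) = 0.000091
  f'(1.324739) = 4.264802
  x_3 = 1.324739 - 0.000091/4.264802 = 1.324718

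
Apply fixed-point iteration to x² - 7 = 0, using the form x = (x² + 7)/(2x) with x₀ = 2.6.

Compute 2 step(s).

Equation: x² - 7 = 0
Fixed-point form: x = (x² + 7)/(2x)
x₀ = 2.6

x_1 = g(2.600000) = 2.646154
x_2 = g(2.646154) = 2.645751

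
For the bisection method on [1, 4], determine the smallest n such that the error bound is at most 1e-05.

We need (b-a)/2^n ≤ 1e-05
(4 - 1)/2^n ≤ 1e-05
3/2^n ≤ 1e-05
2^n ≥ 300000
n ≥ log₂(300000) = 18.19
n ≥ 19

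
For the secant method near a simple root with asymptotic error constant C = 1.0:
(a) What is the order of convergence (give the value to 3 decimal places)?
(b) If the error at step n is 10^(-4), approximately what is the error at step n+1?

(a) Secant method has superlinear convergence with order φ = (1+√5)/2 ≈ 1.618.
    This means |e_{n+1}| ≈ C|e_n|^1.618.

(b) With |e_n| = 10^(-4) and C = 1.0:
    |e_{n+1}| ≈ 1.0 × (10^(-4))^1.618 = 1.0 × 10^(-6.47)

(a) ≈ 1.618 (golden ratio); (b) |e_{n+1}| ≈ 3.372e-07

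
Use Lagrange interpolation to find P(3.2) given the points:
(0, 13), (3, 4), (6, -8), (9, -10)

Lagrange interpolation formula:
P(x) = Σ yᵢ × Lᵢ(x)
where Lᵢ(x) = Π_{j≠i} (x - xⱼ)/(xᵢ - xⱼ)

L_0(3.2) = (3.2 - 3)/(0 - 3) × (3.2 - 6)/(0 - 6) × (3.2 - 9)/(0 - 9) = -0.020049
L_1(3.2) = (3.2 - 0)/(3 - 0) × (3.2 - 6)/(3 - 6) × (3.2 - 9)/(3 - 9) = 0.962370
L_2(3.2) = (3.2 - 0)/(6 - 0) × (3.2 - 3)/(6 - 3) × (3.2 - 9)/(6 - 9) = 0.068741
L_3(3.2) = (3.2 - 0)/(9 - 0) × (3.2 - 3)/(9 - 3) × (3.2 - 6)/(9 - 6) = -0.011062

P(3.2) = 13×L_0(3.2) + 4×L_1(3.2) + (-8)×L_2(3.2) + (-10)×L_3(3.2)
P(3.2) = 3.149531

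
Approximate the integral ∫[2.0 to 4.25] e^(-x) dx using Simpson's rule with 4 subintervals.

f(x) = e^(-x)
a = 2.0, b = 4.25, n = 4
h = (b - a)/n = 0.562500

Simpson's rule: (h/3)[f(x₀) + 4f(x₁) + 2f(x₂) + ... + f(xₙ)]

x_0 = 2.0000, f(x_0) = 0.135335, coefficient = 1
x_1 = 2.5625, f(x_1) = 0.077112, coefficient = 4
x_2 = 3.1250, f(x_2) = 0.043937, coefficient = 2
x_3 = 3.6875, f(x_3) = 0.025035, coefficient = 4
x_4 = 4.2500, f(x_4) = 0.014264, coefficient = 1

I ≈ (0.562500/3) × 0.646058 = 0.121136
Exact value: 0.121071
Error: 0.000065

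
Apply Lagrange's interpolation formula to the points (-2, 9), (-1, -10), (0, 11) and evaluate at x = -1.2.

Lagrange interpolation formula:
P(x) = Σ yᵢ × Lᵢ(x)
where Lᵢ(x) = Π_{j≠i} (x - xⱼ)/(xᵢ - xⱼ)

L_0(-1.2) = (-1.2 - (-1))/(-2 - (-1)) × (-1.2 - 0)/(-2 - 0) = 0.120000
L_1(-1.2) = (-1.2 - (-2))/(-1 - (-2)) × (-1.2 - 0)/(-1 - 0) = 0.960000
L_2(-1.2) = (-1.2 - (-2))/(0 - (-2)) × (-1.2 - (-1))/(0 - (-1)) = -0.080000

P(-1.2) = 9×L_0(-1.2) + (-10)×L_1(-1.2) + 11×L_2(-1.2)
P(-1.2) = -9.400000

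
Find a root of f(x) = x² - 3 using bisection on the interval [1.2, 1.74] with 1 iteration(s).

f(x) = x² - 3
Initial interval: [1.2, 1.74]

Iteration 1:
  c_1 = (1.200000 + 1.740000)/2 = 1.470000
  f(c_1) = f(1.470000) = -0.839100
  f(a) × f(c) ≥ 0, new interval: [1.470000, 1.740000]

After 1 iteration(s), the approximation is c_1 = 1.470000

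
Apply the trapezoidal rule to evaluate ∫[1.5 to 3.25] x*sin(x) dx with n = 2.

f(x) = x*sin(x)
a = 1.5, b = 3.25, n = 2
h = (b - a)/n = 0.875000

Trapezoidal rule: (h/2)[f(x₀) + 2f(x₁) + 2f(x₂) + ... + f(xₙ)]

x_0 = 1.5000, f(x_0) = 1.496242, coefficient = 1
x_1 = 2.3750, f(x_1) = 1.647502, coefficient = 2
x_2 = 3.2500, f(x_2) = -0.351634, coefficient = 1

I ≈ (0.875000/2) × 4.439612 = 1.942330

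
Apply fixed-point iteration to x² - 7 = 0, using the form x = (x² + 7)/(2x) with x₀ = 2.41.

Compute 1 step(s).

Equation: x² - 7 = 0
Fixed-point form: x = (x² + 7)/(2x)
x₀ = 2.41

x_1 = g(2.410000) = 2.657282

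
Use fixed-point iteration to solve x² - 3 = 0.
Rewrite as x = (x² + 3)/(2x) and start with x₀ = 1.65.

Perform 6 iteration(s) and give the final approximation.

Equation: x² - 3 = 0
Fixed-point form: x = (x² + 3)/(2x)
x₀ = 1.65

x_1 = g(1.650000) = 1.734091
x_2 = g(1.734091) = 1.732052
x_3 = g(1.732052) = 1.732051
x_4 = g(1.732051) = 1.732051
x_5 = g(1.732051) = 1.732051
x_6 = g(1.732051) = 1.732051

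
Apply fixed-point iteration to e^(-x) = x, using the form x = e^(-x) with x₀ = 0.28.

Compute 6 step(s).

Equation: e^(-x) = x
Fixed-point form: x = e^(-x)
x₀ = 0.28

x_1 = g(0.280000) = 0.755784
x_2 = g(0.755784) = 0.469642
x_3 = g(0.469642) = 0.625226
x_4 = g(0.625226) = 0.535141
x_5 = g(0.535141) = 0.585587
x_6 = g(0.585587) = 0.556779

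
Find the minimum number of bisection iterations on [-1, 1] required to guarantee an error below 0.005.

We need (b-a)/2^n ≤ 0.005
(1 - (-1))/2^n ≤ 0.005
2/2^n ≤ 0.005
2^n ≥ 400
n ≥ log₂(400) = 8.64
n ≥ 9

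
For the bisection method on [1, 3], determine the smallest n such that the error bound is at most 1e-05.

We need (b-a)/2^n ≤ 1e-05
(3 - 1)/2^n ≤ 1e-05
2/2^n ≤ 1e-05
2^n ≥ 200000
n ≥ log₂(200000) = 17.61
n ≥ 18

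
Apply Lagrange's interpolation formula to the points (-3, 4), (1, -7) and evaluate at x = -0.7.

Lagrange interpolation formula:
P(x) = Σ yᵢ × Lᵢ(x)
where Lᵢ(x) = Π_{j≠i} (x - xⱼ)/(xᵢ - xⱼ)

L_0(-0.7) = (-0.7 - 1)/(-3 - 1) = 0.425000
L_1(-0.7) = (-0.7 - (-3))/(1 - (-3)) = 0.575000

P(-0.7) = 4×L_0(-0.7) + (-7)×L_1(-0.7)
P(-0.7) = -2.325000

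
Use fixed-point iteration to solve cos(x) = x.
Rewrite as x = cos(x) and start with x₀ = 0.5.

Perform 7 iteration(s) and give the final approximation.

Equation: cos(x) = x
Fixed-point form: x = cos(x)
x₀ = 0.5

x_1 = g(0.500000) = 0.877583
x_2 = g(0.877583) = 0.639012
x_3 = g(0.639012) = 0.802685
x_4 = g(0.802685) = 0.694778
x_5 = g(0.694778) = 0.768196
x_6 = g(0.768196) = 0.719165
x_7 = g(0.719165) = 0.752356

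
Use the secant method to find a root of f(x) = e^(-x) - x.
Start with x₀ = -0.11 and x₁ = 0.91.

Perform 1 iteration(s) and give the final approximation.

f(x) = e^(-x) - x
x₀ = -0.11, x₁ = 0.91

Secant formula: x_{n+1} = x_n - f(x_n)(x_n - x_{n-1})/(f(x_n) - f(x_{n-1}))

Iteration 1:
  f(-0.110000) = 1.226278
  f(0.910000) = -0.507476
  x_2 = 0.910000 - (-0.507476)×(0.910000 - (-0.110000))/(-0.507476 - 1.226278)
       = 0.611442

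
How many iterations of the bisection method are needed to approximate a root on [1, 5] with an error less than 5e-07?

We need (b-a)/2^n ≤ 5e-07
(5 - 1)/2^n ≤ 5e-07
4/2^n ≤ 5e-07
2^n ≥ 8000000
n ≥ log₂(8000000) = 22.93
n ≥ 23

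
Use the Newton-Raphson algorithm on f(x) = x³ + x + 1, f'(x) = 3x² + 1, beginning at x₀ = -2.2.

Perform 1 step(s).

f(x) = x³ + x + 1
f'(x) = 3x² + 1
x₀ = -2.2

Newton-Raphson formula: x_{n+1} = x_n - f(x_n)/f'(x_n)

Iteration 1:
  f(-2.200000) = -11.848000
  f'(-2.200000) = 15.520000
  x_1 = -2.200000 - (-11.848000)/15.520000 = -1.436598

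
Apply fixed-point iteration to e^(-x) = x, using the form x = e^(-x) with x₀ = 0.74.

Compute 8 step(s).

Equation: e^(-x) = x
Fixed-point form: x = e^(-x)
x₀ = 0.74

x_1 = g(0.740000) = 0.477114
x_2 = g(0.477114) = 0.620572
x_3 = g(0.620572) = 0.537637
x_4 = g(0.537637) = 0.584127
x_5 = g(0.584127) = 0.557592
x_6 = g(0.557592) = 0.572586
x_7 = g(0.572586) = 0.564065
x_8 = g(0.564065) = 0.568892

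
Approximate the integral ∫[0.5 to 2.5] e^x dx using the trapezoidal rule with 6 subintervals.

f(x) = e^x
a = 0.5, b = 2.5, n = 6
h = (b - a)/n = 0.333333

Trapezoidal rule: (h/2)[f(x₀) + 2f(x₁) + 2f(x₂) + ... + f(xₙ)]

x_0 = 0.5000, f(x_0) = 1.648721, coefficient = 1
x_1 = 0.8333, f(x_1) = 2.300976, coefficient = 2
x_2 = 1.1667, f(x_2) = 3.211271, coefficient = 2
x_3 = 1.5000, f(x_3) = 4.481689, coefficient = 2
x_4 = 1.8333, f(x_4) = 6.254701, coefficient = 2
x_5 = 2.1667, f(x_5) = 8.729138, coefficient = 2
x_6 = 2.5000, f(x_6) = 12.182494, coefficient = 1

I ≈ (0.333333/2) × 63.786765 = 10.631127
Exact value: 10.533773
Error: 0.097355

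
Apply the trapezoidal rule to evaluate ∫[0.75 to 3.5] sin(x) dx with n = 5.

f(x) = sin(x)
a = 0.75, b = 3.5, n = 5
h = (b - a)/n = 0.550000

Trapezoidal rule: (h/2)[f(x₀) + 2f(x₁) + 2f(x₂) + ... + f(xₙ)]

x_0 = 0.7500, f(x_0) = 0.681639, coefficient = 1
x_1 = 1.3000, f(x_1) = 0.963558, coefficient = 2
x_2 = 1.8500, f(x_2) = 0.961275, coefficient = 2
x_3 = 2.4000, f(x_3) = 0.675463, coefficient = 2
x_4 = 2.9500, f(x_4) = 0.190423, coefficient = 2
x_5 = 3.5000, f(x_5) = -0.350783, coefficient = 1

I ≈ (0.550000/2) × 5.912294 = 1.625881
Exact value: 1.668146
Error: 0.042265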